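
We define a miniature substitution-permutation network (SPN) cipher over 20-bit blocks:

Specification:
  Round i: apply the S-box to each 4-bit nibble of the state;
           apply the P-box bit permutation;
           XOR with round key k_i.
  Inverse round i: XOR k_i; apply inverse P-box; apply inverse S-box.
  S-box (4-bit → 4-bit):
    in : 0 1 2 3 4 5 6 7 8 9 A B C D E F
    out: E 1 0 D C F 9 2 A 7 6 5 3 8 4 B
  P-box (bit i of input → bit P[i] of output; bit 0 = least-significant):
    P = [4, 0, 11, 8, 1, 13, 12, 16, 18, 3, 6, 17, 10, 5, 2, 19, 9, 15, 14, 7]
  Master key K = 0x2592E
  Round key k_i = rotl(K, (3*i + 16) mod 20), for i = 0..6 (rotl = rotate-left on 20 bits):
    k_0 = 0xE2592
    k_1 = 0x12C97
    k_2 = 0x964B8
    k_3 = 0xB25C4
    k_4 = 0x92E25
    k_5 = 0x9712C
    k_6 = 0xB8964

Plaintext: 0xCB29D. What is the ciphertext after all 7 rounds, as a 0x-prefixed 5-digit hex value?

0x1E119

s_0 = plaintext = 0xCB29D
s_1 = Round(s_0, k_0) = 0xE9294
s_2 = Round(s_1, k_1) = 0x151B1
s_3 = Round(s_2, k_2) = 0x5728E
s_4 = Round(s_3, k_3) = 0xACF64
s_5 = Round(s_4, k_4) = 0xEE30F
s_6 = Round(s_5, k_5) = 0xE0079
s_7 = Round(s_6, k_6) = 0x1E119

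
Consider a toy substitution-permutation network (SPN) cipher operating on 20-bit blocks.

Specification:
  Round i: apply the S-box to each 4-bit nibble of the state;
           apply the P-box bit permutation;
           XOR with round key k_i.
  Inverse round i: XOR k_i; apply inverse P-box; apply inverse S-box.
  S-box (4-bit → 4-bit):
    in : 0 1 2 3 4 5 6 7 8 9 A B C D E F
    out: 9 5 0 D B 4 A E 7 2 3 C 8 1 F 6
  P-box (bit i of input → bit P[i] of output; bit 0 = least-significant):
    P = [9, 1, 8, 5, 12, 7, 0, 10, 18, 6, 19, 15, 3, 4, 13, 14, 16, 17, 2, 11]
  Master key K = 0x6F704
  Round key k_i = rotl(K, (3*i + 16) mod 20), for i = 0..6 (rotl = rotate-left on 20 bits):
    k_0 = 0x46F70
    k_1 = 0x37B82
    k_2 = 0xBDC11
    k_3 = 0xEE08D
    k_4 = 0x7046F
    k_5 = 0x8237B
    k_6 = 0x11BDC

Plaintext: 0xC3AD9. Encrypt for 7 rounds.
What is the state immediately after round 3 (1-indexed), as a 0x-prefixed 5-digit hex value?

0x09813

s_0 = plaintext = 0xC3AD9
s_1 = Round(s_0, k_0) = 0x0173A
s_2 = Round(s_1, k_1) = 0xAC5C9
s_3 = Round(s_2, k_2) = 0x09813
s_4 = Round(s_3, k_3) = 0x3FBFC
s_5 = Round(s_4, k_4) = 0xEACDA
s_6 = Round(s_5, k_5) = 0xBB965
s_7 = Round(s_6, k_6) = 0x17618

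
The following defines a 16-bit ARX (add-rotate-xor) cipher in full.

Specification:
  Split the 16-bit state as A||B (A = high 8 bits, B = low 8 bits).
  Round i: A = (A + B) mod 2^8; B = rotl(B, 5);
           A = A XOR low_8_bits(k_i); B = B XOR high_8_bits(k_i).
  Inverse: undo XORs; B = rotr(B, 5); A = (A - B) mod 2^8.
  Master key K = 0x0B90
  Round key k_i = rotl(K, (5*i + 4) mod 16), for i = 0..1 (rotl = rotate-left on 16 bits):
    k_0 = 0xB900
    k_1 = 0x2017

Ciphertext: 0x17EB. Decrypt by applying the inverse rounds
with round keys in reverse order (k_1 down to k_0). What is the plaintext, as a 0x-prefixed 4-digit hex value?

s_0 = ciphertext = 0x17EB
s_1 = InvRound(s_0, k_1) = 0xA25E
s_2 = InvRound(s_1, k_0) = 0x633F

0x633F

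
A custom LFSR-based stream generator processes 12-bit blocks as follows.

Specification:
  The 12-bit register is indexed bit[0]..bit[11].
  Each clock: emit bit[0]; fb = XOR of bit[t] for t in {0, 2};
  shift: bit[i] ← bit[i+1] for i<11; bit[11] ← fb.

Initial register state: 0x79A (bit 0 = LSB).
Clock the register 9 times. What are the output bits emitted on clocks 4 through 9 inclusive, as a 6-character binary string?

110011

reg_0 = 0x79A
clock 1: out=0, reg = 0x3CD
clock 2: out=1, reg = 0x1E6
clock 3: out=0, reg = 0x8F3
clock 4: out=1, reg = 0xC79
clock 5: out=1, reg = 0xE3C
clock 6: out=0, reg = 0xF1E
clock 7: out=0, reg = 0xF8F
clock 8: out=1, reg = 0x7C7
clock 9: out=1, reg = 0x3E3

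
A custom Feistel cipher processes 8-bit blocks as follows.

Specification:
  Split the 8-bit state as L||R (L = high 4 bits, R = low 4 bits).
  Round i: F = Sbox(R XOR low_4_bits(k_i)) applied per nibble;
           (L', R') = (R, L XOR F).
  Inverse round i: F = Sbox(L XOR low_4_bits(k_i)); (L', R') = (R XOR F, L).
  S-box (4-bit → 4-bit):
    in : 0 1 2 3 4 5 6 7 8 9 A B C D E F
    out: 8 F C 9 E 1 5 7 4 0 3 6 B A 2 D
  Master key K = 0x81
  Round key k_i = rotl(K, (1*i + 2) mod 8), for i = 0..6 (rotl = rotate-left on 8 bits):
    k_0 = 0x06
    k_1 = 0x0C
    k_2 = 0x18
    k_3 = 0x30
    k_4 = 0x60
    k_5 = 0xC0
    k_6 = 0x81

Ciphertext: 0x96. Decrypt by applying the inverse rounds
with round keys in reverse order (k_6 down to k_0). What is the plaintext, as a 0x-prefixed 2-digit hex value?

s_0 = ciphertext = 0x96
s_1 = InvRound(s_0, k_6) = 0x29
s_2 = InvRound(s_1, k_5) = 0x52
s_3 = InvRound(s_2, k_4) = 0x35
s_4 = InvRound(s_3, k_3) = 0xC3
s_5 = InvRound(s_4, k_2) = 0xDC
s_6 = InvRound(s_5, k_1) = 0x3D
s_7 = InvRound(s_6, k_0) = 0xC3

0xC3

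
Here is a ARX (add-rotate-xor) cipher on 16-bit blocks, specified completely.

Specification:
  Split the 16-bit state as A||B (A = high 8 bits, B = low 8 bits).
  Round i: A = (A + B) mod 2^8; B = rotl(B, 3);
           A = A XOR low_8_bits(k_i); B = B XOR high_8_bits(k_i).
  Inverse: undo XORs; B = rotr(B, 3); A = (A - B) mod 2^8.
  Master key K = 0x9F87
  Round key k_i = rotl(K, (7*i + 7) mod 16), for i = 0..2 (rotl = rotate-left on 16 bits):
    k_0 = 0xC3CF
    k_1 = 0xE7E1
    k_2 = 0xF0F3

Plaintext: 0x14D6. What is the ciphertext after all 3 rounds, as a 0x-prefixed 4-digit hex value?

0x3492

s_0 = plaintext = 0x14D6
s_1 = Round(s_0, k_0) = 0x2575
s_2 = Round(s_1, k_1) = 0x7B4C
s_3 = Round(s_2, k_2) = 0x3492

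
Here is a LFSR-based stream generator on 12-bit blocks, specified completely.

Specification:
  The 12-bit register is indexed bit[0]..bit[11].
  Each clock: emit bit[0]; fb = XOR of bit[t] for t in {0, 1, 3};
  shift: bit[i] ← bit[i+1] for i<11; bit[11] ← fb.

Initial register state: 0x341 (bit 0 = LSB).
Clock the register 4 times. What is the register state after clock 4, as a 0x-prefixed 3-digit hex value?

reg_0 = 0x341
clock 1: out=1, reg = 0x9A0
clock 2: out=0, reg = 0x4D0
clock 3: out=0, reg = 0x268
clock 4: out=0, reg = 0x934

0x934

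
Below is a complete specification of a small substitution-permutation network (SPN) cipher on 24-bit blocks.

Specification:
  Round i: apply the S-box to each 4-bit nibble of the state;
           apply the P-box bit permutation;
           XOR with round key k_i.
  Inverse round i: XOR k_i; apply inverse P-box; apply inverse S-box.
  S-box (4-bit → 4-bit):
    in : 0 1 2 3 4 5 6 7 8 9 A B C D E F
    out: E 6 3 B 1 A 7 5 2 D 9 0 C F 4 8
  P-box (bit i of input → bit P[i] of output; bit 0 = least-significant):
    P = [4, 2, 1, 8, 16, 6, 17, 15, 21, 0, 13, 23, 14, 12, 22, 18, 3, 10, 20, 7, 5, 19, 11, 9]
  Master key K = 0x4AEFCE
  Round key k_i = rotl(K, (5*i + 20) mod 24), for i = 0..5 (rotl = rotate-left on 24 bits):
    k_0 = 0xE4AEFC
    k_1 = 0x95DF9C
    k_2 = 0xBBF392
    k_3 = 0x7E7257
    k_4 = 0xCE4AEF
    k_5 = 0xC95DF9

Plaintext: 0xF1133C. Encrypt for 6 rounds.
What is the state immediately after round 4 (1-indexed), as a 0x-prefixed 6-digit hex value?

s_0 = plaintext = 0xF1133C
s_1 = Round(s_0, k_0) = 0x1539BF
s_2 = Round(s_1, k_1) = 0x39A21C
s_3 = Round(s_2, k_2) = 0x85B079
s_4 = Round(s_3, k_3) = 0xF557C4
s_5 = Round(s_4, k_4) = 0xE8FC7F
s_6 = Round(s_5, k_5) = 0x4E70F9

0xF557C4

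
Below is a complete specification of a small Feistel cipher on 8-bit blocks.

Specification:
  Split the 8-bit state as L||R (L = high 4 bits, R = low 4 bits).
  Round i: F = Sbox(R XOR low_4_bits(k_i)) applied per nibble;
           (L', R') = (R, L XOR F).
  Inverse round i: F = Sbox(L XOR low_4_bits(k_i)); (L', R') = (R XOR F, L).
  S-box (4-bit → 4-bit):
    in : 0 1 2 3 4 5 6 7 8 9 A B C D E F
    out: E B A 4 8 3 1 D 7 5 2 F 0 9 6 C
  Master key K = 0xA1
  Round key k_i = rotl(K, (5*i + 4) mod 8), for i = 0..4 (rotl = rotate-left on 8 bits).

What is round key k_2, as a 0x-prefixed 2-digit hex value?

K = 0xA1
k_0 = rotl(K, (5*0+4) mod 8) = rotl(K, 4) = 0x1A
k_1 = rotl(K, (5*1+4) mod 8) = rotl(K, 1) = 0x43
k_2 = rotl(K, (5*2+4) mod 8) = rotl(K, 6) = 0x68

0x68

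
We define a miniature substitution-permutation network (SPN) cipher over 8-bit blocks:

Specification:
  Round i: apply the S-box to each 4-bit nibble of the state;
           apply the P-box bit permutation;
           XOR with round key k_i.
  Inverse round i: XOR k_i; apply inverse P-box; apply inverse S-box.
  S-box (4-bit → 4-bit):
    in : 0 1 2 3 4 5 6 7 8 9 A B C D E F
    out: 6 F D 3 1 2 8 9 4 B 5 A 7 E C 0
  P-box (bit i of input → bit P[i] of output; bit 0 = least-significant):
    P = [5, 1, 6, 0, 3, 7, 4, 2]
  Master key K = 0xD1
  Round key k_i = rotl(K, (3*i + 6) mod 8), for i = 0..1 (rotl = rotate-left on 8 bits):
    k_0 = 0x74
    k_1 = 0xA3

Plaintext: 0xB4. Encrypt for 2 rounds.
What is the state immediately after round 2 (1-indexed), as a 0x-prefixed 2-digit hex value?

s_0 = plaintext = 0xB4
s_1 = Round(s_0, k_0) = 0xD0
s_2 = Round(s_1, k_1) = 0x75

0x75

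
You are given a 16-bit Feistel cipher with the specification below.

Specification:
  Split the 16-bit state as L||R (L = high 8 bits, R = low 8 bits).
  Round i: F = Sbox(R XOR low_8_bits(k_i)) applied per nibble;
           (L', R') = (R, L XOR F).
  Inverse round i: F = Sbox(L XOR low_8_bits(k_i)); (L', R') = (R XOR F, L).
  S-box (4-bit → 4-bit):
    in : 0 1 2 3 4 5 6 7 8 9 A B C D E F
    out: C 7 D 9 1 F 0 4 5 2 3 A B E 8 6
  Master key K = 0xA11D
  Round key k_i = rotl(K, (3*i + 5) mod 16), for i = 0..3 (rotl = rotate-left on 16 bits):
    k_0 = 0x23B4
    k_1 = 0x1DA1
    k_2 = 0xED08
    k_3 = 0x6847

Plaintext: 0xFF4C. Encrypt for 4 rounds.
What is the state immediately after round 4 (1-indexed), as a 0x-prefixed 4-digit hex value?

0x7249

s_0 = plaintext = 0xFF4C
s_1 = Round(s_0, k_0) = 0x4C9A
s_2 = Round(s_1, k_1) = 0x9AD6
s_3 = Round(s_2, k_2) = 0xD672
s_4 = Round(s_3, k_3) = 0x7249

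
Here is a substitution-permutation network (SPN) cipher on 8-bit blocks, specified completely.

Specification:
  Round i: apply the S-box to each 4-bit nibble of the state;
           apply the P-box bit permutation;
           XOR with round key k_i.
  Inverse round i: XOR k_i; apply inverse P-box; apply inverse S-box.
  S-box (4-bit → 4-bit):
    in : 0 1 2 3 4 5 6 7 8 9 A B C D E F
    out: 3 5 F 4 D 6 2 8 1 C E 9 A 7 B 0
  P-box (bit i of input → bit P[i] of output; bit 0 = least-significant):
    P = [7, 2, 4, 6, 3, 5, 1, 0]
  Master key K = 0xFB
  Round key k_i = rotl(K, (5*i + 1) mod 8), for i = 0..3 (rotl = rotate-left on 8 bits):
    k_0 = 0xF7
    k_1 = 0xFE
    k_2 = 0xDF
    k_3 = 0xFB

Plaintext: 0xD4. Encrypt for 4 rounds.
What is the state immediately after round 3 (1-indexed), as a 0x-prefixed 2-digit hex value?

0x00

s_0 = plaintext = 0xD4
s_1 = Round(s_0, k_0) = 0x0D
s_2 = Round(s_1, k_1) = 0x42
s_3 = Round(s_2, k_2) = 0x00
s_4 = Round(s_3, k_3) = 0x57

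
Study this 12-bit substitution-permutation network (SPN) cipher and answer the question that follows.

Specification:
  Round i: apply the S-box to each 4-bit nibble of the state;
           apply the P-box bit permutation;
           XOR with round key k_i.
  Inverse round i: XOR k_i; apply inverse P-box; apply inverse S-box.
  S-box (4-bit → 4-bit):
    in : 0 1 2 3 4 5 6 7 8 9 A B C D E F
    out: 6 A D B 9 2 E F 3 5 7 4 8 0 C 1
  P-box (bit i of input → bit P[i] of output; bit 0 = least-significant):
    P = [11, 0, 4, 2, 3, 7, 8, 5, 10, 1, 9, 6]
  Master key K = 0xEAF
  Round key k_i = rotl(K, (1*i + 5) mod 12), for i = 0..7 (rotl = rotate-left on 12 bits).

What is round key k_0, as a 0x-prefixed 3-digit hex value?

0x5FD

K = 0xEAF
k_0 = rotl(K, (1*0+5) mod 12) = rotl(K, 5) = 0x5FD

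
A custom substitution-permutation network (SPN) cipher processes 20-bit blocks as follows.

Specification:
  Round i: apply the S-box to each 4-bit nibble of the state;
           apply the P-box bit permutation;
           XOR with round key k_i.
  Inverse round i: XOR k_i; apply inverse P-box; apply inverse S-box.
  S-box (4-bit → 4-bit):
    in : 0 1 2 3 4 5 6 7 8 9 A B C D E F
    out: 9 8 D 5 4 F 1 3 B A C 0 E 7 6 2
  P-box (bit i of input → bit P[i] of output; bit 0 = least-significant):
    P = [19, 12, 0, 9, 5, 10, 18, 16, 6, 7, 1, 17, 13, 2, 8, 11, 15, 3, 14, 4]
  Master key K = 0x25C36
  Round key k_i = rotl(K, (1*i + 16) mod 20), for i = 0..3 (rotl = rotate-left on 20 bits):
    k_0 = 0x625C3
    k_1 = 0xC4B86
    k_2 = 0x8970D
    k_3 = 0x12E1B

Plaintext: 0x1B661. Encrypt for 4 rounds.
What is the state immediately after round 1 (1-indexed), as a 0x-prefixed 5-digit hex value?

0x627B3

s_0 = plaintext = 0x1B661
s_1 = Round(s_0, k_0) = 0x627B3
s_2 = Round(s_1, k_1) = 0x4E247
s_3 = Round(s_2, k_2) = 0x6C64B
s_4 = Round(s_3, k_3) = 0x5A75F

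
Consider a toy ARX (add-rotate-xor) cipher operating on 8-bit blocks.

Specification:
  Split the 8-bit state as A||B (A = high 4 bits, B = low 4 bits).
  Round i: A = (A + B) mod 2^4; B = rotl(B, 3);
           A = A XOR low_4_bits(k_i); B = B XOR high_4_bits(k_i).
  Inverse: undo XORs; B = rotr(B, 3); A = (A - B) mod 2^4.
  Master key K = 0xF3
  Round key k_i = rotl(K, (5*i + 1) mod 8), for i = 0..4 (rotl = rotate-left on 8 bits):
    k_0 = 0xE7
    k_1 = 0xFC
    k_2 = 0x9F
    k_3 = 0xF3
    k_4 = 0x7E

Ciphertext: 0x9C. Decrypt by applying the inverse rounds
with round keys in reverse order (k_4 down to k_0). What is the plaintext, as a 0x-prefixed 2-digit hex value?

s_0 = ciphertext = 0x9C
s_1 = InvRound(s_0, k_4) = 0x07
s_2 = InvRound(s_1, k_3) = 0x21
s_3 = InvRound(s_2, k_2) = 0xC1
s_4 = InvRound(s_3, k_1) = 0x3D
s_5 = InvRound(s_4, k_0) = 0xE6

0xE6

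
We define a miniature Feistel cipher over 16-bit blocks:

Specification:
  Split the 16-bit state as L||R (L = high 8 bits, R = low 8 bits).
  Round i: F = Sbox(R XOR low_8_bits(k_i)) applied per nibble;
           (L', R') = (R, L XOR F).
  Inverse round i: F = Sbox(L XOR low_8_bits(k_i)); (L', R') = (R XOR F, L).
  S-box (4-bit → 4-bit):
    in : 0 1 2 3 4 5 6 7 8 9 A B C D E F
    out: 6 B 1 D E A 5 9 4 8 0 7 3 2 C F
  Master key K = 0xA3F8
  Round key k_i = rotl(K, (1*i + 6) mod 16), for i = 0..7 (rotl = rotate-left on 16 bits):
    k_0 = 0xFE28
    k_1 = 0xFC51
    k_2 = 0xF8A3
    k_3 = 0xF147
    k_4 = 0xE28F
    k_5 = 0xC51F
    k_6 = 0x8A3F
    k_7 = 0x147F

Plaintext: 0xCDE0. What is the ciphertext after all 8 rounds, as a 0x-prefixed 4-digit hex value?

0x2D30

s_0 = plaintext = 0xCDE0
s_1 = Round(s_0, k_0) = 0xE0F9
s_2 = Round(s_1, k_1) = 0xF9E4
s_3 = Round(s_2, k_2) = 0xE410
s_4 = Round(s_3, k_3) = 0x104D
s_5 = Round(s_4, k_4) = 0x4D21
s_6 = Round(s_5, k_5) = 0x2191
s_7 = Round(s_6, k_6) = 0x912D
s_8 = Round(s_7, k_7) = 0x2D30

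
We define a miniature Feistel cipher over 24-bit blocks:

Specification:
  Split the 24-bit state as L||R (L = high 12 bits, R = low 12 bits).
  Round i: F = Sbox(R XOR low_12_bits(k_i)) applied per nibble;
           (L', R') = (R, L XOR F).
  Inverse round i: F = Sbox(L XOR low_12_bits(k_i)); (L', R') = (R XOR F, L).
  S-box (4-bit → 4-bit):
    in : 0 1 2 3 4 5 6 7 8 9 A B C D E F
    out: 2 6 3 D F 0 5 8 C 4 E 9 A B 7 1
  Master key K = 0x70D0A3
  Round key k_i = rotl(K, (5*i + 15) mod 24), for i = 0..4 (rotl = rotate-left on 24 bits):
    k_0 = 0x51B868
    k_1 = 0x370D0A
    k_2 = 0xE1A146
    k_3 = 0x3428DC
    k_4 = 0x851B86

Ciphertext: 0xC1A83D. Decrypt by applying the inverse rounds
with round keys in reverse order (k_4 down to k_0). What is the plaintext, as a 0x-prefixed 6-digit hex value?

0x095988

s_0 = ciphertext = 0xC1A83D
s_1 = InvRound(s_0, k_4) = 0x077C1A
s_2 = InvRound(s_1, k_3) = 0x0F3077
s_3 = InvRound(s_2, k_2) = 0x6E70F3
s_4 = InvRound(s_3, k_1) = 0x9886E7
s_5 = InvRound(s_4, k_0) = 0x095988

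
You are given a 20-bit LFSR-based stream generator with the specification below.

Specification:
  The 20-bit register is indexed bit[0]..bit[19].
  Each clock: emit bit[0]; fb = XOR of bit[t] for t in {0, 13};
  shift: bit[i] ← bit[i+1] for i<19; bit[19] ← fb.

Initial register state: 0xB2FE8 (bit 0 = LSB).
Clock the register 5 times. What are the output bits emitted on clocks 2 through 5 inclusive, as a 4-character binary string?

reg_0 = 0xB2FE8
clock 1: out=0, reg = 0xD97F4
clock 2: out=0, reg = 0x6CBFA
clock 3: out=0, reg = 0x365FD
clock 4: out=1, reg = 0x1B2FE
clock 5: out=0, reg = 0x8D97F

0010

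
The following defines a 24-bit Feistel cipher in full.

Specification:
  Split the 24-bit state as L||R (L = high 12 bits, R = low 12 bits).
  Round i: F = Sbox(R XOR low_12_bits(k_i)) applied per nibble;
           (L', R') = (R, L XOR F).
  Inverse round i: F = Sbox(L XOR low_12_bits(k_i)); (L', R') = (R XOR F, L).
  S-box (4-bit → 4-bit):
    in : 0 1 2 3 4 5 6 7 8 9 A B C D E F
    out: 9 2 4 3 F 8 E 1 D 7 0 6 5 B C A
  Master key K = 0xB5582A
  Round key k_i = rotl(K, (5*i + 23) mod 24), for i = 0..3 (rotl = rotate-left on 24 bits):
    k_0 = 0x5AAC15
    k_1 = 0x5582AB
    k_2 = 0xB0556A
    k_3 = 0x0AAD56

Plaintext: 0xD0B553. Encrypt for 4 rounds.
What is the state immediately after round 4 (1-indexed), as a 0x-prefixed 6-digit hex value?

s_0 = plaintext = 0xD0B553
s_1 = Round(s_0, k_0) = 0x553AF5
s_2 = Round(s_1, k_1) = 0xAF58DF
s_3 = Round(s_2, k_2) = 0x8DF19D
s_4 = Round(s_3, k_3) = 0x19DD89

0x19DD89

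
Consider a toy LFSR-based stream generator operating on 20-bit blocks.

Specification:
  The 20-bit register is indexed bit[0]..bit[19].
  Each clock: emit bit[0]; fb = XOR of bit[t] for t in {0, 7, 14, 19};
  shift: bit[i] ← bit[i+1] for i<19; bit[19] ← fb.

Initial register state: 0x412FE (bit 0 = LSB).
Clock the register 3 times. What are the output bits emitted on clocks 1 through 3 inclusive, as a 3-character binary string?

reg_0 = 0x412FE
clock 1: out=0, reg = 0xA097F
clock 2: out=1, reg = 0x504BF
clock 3: out=1, reg = 0x2825F

011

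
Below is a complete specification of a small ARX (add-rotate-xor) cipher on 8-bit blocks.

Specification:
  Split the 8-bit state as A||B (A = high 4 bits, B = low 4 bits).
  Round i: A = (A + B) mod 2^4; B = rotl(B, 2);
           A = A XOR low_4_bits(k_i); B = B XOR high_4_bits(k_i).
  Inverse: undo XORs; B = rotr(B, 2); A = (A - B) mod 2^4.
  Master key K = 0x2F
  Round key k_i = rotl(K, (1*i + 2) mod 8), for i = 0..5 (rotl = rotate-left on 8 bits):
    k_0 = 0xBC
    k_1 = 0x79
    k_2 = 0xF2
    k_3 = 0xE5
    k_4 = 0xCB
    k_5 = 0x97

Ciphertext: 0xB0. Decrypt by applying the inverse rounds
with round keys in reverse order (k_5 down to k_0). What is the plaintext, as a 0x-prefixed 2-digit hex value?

0xC2

s_0 = ciphertext = 0xB0
s_1 = InvRound(s_0, k_5) = 0x66
s_2 = InvRound(s_1, k_4) = 0x3A
s_3 = InvRound(s_2, k_3) = 0x51
s_4 = InvRound(s_3, k_2) = 0xCB
s_5 = InvRound(s_4, k_1) = 0x23
s_6 = InvRound(s_5, k_0) = 0xC2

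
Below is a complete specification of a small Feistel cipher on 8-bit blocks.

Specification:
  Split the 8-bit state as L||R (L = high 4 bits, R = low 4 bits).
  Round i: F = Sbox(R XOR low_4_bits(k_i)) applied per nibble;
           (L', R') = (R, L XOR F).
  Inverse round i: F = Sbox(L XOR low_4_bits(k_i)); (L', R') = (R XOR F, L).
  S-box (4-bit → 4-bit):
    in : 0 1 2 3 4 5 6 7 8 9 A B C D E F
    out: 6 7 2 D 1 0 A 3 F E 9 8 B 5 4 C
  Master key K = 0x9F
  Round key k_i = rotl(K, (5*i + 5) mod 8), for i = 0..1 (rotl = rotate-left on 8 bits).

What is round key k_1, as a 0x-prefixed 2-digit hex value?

K = 0x9F
k_0 = rotl(K, (5*0+5) mod 8) = rotl(K, 5) = 0xF3
k_1 = rotl(K, (5*1+5) mod 8) = rotl(K, 2) = 0x7E

0x7E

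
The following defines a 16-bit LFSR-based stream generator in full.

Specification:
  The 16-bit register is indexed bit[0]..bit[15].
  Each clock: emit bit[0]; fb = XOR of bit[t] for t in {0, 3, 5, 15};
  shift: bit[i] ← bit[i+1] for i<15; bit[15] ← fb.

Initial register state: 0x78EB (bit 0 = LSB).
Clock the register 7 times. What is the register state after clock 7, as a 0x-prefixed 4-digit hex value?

reg_0 = 0x78EB
clock 1: out=1, reg = 0xBC75
clock 2: out=1, reg = 0xDE3A
clock 3: out=0, reg = 0xEF1D
clock 4: out=1, reg = 0xF78E
clock 5: out=0, reg = 0x7BC7
clock 6: out=1, reg = 0xBDE3
clock 7: out=1, reg = 0xDEF1

0xDEF1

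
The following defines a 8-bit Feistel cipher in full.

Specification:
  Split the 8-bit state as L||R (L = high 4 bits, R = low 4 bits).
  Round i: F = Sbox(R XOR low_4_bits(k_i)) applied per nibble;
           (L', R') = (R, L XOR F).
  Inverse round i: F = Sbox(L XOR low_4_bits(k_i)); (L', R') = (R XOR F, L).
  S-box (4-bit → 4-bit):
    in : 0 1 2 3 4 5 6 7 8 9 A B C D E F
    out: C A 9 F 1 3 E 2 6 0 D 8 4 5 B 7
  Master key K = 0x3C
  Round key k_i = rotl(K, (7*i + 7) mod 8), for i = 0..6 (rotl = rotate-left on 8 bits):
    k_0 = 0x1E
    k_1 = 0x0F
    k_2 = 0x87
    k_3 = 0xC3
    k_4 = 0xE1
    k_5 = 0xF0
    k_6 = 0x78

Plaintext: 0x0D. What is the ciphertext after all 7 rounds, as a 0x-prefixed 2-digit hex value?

s_0 = plaintext = 0x0D
s_1 = Round(s_0, k_0) = 0xDF
s_2 = Round(s_1, k_1) = 0xF1
s_3 = Round(s_2, k_2) = 0x11
s_4 = Round(s_3, k_3) = 0x18
s_5 = Round(s_4, k_4) = 0x81
s_6 = Round(s_5, k_5) = 0x12
s_7 = Round(s_6, k_6) = 0x2C

0x2C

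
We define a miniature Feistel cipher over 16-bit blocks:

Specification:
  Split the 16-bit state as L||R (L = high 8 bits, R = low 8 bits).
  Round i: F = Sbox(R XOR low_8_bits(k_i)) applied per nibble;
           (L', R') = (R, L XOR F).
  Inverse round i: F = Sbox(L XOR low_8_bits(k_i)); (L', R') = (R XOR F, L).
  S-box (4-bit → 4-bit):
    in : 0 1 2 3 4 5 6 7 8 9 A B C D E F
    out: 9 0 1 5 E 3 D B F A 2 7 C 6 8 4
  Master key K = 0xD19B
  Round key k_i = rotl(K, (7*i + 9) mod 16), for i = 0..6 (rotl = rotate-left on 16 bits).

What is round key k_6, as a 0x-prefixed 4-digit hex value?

0x8CDE

K = 0xD19B
k_0 = rotl(K, (7*0+9) mod 16) = rotl(K, 9) = 0x37A3
k_1 = rotl(K, (7*1+9) mod 16) = rotl(K, 0) = 0xD19B
k_2 = rotl(K, (7*2+9) mod 16) = rotl(K, 7) = 0xCDE8
k_3 = rotl(K, (7*3+9) mod 16) = rotl(K, 14) = 0xF466
k_4 = rotl(K, (7*4+9) mod 16) = rotl(K, 5) = 0x337A
k_5 = rotl(K, (7*5+9) mod 16) = rotl(K, 12) = 0xBD19
k_6 = rotl(K, (7*6+9) mod 16) = rotl(K, 3) = 0x8CDE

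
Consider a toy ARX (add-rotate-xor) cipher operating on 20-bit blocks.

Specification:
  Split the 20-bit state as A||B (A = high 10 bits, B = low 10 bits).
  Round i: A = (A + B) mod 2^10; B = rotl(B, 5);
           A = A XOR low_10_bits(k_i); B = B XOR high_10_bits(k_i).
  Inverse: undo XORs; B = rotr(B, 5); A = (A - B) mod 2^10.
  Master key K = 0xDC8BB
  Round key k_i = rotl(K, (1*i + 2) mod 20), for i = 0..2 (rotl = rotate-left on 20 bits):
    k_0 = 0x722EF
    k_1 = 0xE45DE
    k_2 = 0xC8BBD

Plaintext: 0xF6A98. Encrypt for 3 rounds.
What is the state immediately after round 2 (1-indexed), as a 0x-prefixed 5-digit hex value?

s_0 = plaintext = 0xF6A98
s_1 = Round(s_0, k_0) = 0x276DC
s_2 = Round(s_1, k_1) = 0xA9C07
s_3 = Round(s_2, k_2) = 0x44FC2

0xA9C07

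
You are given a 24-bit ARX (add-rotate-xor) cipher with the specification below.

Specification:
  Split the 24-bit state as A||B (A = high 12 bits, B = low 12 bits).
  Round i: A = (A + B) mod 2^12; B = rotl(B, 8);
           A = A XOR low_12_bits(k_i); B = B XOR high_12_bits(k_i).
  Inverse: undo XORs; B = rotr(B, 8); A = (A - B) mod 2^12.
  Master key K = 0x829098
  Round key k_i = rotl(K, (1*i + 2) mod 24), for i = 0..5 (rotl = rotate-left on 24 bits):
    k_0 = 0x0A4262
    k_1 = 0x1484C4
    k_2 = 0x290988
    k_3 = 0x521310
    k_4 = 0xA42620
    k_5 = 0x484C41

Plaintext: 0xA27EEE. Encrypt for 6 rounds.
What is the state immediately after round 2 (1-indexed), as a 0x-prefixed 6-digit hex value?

0xD05BAC

s_0 = plaintext = 0xA27EEE
s_1 = Round(s_0, k_0) = 0xB77E4A
s_2 = Round(s_1, k_1) = 0xD05BAC
s_3 = Round(s_2, k_2) = 0x139E2A
s_4 = Round(s_3, k_3) = 0xC73FC3
s_5 = Round(s_4, k_4) = 0xA169BE
s_6 = Round(s_5, k_5) = 0xF95A1F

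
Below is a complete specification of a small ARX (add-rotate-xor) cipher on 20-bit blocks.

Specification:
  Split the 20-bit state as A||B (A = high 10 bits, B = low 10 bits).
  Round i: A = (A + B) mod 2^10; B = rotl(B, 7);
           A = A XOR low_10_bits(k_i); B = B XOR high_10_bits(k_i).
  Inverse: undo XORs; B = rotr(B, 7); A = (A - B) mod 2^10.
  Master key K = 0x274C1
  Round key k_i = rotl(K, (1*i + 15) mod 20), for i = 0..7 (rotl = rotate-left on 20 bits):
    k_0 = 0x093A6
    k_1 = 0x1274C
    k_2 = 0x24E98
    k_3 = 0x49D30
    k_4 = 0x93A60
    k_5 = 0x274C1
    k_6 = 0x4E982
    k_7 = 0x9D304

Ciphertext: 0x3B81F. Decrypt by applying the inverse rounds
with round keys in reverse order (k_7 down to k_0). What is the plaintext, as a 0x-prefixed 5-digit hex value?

s_0 = ciphertext = 0x3B81F
s_1 = InvRound(s_0, k_7) = 0x23B5C
s_2 = InvRound(s_1, k_6) = 0x76334
s_3 = InvRound(s_2, k_5) = 0xF294F
s_4 = InvRound(s_3, k_4) = 0x6700E
s_5 = InvRound(s_4, k_3) = 0xD894A
s_6 = InvRound(s_5, k_2) = 0xCBECB
s_7 = InvRound(s_6, k_1) = 0x13815
s_8 = InvRound(s_7, k_0) = 0x98188

0x98188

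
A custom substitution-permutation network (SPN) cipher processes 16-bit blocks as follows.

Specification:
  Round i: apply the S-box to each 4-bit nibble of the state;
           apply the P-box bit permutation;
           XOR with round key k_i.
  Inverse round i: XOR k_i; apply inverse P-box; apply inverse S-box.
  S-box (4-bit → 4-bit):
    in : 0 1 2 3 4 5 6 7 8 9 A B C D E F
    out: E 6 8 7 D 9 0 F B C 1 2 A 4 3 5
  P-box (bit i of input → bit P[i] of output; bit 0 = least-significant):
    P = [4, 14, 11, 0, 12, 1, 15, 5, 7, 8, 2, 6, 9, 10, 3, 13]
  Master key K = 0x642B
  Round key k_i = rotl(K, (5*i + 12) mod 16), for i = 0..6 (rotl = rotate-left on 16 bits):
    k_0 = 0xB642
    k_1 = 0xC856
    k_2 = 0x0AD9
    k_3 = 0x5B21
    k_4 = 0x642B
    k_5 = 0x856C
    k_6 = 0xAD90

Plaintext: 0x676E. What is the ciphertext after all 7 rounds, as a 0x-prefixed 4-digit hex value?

s_0 = plaintext = 0x676E
s_1 = Round(s_0, k_0) = 0xF796
s_2 = Round(s_1, k_1) = 0x4BBA
s_3 = Round(s_2, k_2) = 0x29C3
s_4 = Round(s_3, k_3) = 0x3357
s_5 = Round(s_4, k_4) = 0x3B96
s_6 = Round(s_5, k_5) = 0x0244
s_7 = Round(s_6, k_6) = 0x11E9

0x11E9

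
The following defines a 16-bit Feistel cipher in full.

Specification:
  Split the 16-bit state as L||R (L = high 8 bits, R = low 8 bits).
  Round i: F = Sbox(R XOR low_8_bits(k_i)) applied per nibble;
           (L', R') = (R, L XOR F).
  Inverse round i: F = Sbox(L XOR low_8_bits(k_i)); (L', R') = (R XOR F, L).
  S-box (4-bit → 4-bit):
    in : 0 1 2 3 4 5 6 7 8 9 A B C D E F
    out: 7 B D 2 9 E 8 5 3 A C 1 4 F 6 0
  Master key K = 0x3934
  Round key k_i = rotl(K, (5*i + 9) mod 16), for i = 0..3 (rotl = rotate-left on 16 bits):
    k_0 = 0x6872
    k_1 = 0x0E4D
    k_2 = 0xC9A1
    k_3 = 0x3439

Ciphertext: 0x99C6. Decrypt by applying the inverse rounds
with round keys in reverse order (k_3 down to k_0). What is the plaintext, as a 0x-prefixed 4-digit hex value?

0x15B3

s_0 = ciphertext = 0x99C6
s_1 = InvRound(s_0, k_3) = 0x0199
s_2 = InvRound(s_1, k_2) = 0x5E01
s_3 = InvRound(s_2, k_1) = 0xB35E
s_4 = InvRound(s_3, k_0) = 0x15B3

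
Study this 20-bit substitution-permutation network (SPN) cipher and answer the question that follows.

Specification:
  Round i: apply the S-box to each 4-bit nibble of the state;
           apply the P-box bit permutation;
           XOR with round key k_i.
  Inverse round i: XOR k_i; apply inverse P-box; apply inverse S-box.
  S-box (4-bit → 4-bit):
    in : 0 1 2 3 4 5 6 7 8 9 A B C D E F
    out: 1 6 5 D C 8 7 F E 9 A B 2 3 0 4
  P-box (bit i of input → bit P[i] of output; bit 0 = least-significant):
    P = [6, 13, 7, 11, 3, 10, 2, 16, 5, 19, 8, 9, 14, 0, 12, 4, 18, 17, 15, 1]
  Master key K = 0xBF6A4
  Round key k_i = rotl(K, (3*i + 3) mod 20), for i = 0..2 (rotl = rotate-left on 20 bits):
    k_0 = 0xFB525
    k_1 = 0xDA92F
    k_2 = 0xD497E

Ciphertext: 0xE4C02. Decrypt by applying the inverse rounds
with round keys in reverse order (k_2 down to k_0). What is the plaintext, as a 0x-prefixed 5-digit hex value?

0x8913E

s_0 = ciphertext = 0xE4C02
s_1 = InvRound(s_0, k_2) = 0xC5270
s_2 = InvRound(s_1, k_1) = 0x4743B
s_3 = InvRound(s_2, k_0) = 0x8913E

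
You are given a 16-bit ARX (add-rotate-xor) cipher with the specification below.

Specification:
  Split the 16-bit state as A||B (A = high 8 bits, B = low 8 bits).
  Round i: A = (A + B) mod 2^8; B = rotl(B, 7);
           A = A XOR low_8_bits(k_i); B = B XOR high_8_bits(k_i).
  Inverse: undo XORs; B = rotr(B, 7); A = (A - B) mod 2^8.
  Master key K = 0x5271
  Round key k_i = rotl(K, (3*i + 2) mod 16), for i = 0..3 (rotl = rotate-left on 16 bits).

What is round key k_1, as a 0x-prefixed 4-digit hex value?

0x4E2A

K = 0x5271
k_0 = rotl(K, (3*0+2) mod 16) = rotl(K, 2) = 0x49C5
k_1 = rotl(K, (3*1+2) mod 16) = rotl(K, 5) = 0x4E2A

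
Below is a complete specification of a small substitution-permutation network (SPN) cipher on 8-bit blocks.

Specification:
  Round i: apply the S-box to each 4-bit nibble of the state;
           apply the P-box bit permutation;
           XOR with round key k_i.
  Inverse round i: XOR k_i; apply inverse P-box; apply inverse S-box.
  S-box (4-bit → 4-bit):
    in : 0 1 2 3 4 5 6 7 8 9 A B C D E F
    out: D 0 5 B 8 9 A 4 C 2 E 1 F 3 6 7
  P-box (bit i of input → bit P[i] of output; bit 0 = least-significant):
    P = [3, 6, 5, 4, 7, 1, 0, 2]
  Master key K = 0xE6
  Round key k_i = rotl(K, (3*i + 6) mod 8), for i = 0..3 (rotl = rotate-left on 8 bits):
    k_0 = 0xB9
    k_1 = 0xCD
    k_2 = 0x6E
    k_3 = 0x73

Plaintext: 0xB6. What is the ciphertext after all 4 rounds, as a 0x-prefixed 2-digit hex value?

s_0 = plaintext = 0xB6
s_1 = Round(s_0, k_0) = 0x69
s_2 = Round(s_1, k_1) = 0x8B
s_3 = Round(s_2, k_2) = 0x63
s_4 = Round(s_3, k_3) = 0x2D

0x2D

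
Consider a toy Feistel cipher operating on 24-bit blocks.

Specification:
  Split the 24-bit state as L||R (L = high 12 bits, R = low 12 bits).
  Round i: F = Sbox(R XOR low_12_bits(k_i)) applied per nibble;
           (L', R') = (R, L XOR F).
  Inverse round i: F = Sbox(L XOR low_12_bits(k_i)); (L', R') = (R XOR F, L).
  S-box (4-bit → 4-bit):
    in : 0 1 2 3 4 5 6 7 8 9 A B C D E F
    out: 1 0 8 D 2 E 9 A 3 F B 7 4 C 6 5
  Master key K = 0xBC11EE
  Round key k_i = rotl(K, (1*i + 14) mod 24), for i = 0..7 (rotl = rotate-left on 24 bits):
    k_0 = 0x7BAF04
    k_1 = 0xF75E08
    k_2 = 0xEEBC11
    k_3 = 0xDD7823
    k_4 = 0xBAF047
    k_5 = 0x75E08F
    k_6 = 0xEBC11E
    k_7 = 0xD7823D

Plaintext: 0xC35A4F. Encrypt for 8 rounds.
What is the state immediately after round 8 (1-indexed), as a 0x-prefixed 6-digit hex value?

s_0 = plaintext = 0xC35A4F
s_1 = Round(s_0, k_0) = 0xA4F212
s_2 = Round(s_1, k_1) = 0x212E44
s_3 = Round(s_2, k_2) = 0xE44AFC
s_4 = Round(s_3, k_3) = 0xAFC681
s_5 = Round(s_4, k_4) = 0x6813B5
s_6 = Round(s_5, k_5) = 0x3B5B5A
s_7 = Round(s_6, k_6) = 0xB5A897
s_8 = Round(s_7, k_7) = 0x8970E1

0x8970E1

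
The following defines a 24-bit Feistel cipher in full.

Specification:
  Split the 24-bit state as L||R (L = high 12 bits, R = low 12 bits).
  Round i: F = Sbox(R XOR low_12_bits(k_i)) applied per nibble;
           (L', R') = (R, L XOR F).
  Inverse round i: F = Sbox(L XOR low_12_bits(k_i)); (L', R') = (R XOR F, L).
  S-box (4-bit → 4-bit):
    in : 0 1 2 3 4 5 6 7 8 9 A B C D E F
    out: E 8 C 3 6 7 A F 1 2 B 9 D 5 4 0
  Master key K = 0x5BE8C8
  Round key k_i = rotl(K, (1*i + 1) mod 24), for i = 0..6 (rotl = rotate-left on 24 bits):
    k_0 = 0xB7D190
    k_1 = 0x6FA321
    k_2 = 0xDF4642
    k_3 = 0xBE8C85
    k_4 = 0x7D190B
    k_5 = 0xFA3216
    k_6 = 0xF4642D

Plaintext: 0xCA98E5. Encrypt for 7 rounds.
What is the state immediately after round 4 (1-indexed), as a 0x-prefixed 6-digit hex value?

0x7214A3

s_0 = plaintext = 0xCA98E5
s_1 = Round(s_0, k_0) = 0x8E5E5E
s_2 = Round(s_1, k_1) = 0xE5ED15
s_3 = Round(s_2, k_2) = 0xD15721
s_4 = Round(s_3, k_3) = 0x7214A3
s_5 = Round(s_4, k_4) = 0x4A3290
s_6 = Round(s_5, k_5) = 0x290AB9
s_7 = Round(s_6, k_6) = 0xAB96B6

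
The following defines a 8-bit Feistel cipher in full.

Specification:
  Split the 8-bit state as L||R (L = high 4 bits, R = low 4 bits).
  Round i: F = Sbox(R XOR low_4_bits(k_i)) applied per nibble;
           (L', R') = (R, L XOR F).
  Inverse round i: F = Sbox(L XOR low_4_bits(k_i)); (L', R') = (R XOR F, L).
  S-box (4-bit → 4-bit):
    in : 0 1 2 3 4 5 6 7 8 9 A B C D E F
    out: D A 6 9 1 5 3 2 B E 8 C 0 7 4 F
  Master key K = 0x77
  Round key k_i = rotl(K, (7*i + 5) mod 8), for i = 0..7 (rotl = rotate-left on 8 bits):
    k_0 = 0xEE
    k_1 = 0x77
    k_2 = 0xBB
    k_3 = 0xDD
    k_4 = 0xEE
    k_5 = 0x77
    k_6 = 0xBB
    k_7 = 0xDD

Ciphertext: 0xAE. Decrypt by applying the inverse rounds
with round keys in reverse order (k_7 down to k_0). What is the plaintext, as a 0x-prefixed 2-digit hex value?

s_0 = ciphertext = 0xAE
s_1 = InvRound(s_0, k_7) = 0xCA
s_2 = InvRound(s_1, k_6) = 0x8C
s_3 = InvRound(s_2, k_5) = 0x38
s_4 = InvRound(s_3, k_4) = 0xF3
s_5 = InvRound(s_4, k_3) = 0x5F
s_6 = InvRound(s_5, k_2) = 0xB5
s_7 = InvRound(s_6, k_1) = 0x5B
s_8 = InvRound(s_7, k_0) = 0x75

0x75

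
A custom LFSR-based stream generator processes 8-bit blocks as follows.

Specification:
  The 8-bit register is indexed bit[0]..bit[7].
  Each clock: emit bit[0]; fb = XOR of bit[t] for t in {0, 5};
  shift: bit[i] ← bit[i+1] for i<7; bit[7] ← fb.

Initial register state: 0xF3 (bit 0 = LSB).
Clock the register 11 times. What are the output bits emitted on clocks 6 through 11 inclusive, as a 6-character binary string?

reg_0 = 0xF3
clock 1: out=1, reg = 0x79
clock 2: out=1, reg = 0x3C
clock 3: out=0, reg = 0x9E
clock 4: out=0, reg = 0x4F
clock 5: out=1, reg = 0xA7
clock 6: out=1, reg = 0x53
clock 7: out=1, reg = 0xA9
clock 8: out=1, reg = 0x54
clock 9: out=0, reg = 0x2A
clock 10: out=0, reg = 0x95
clock 11: out=1, reg = 0xCA

111001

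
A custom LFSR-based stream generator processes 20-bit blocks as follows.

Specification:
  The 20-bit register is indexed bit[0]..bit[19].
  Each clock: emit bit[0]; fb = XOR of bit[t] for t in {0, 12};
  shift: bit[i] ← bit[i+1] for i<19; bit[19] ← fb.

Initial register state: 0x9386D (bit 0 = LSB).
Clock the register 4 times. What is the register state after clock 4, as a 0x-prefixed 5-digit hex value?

0xE9386

reg_0 = 0x9386D
clock 1: out=1, reg = 0x49C36
clock 2: out=0, reg = 0xA4E1B
clock 3: out=1, reg = 0xD270D
clock 4: out=1, reg = 0xE9386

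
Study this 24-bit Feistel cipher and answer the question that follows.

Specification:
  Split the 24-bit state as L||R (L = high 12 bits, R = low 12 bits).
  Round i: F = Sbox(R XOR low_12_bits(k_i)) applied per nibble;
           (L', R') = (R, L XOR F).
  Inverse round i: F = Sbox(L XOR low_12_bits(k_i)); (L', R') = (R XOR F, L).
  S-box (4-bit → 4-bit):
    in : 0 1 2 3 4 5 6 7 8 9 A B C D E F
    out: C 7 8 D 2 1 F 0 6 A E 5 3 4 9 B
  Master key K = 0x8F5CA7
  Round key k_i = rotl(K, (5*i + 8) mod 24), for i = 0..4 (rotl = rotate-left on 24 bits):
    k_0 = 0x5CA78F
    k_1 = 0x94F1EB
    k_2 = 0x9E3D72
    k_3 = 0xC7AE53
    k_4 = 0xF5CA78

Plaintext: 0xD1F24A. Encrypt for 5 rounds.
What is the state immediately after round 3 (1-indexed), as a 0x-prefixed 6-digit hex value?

s_0 = plaintext = 0xD1F24A
s_1 = Round(s_0, k_0) = 0x24AC2E
s_2 = Round(s_1, k_1) = 0xC2E67B
s_3 = Round(s_2, k_2) = 0x67B9E4
s_4 = Round(s_3, k_3) = 0x9E462B
s_5 = Round(s_4, k_4) = 0x62BAF9

0x67B9E4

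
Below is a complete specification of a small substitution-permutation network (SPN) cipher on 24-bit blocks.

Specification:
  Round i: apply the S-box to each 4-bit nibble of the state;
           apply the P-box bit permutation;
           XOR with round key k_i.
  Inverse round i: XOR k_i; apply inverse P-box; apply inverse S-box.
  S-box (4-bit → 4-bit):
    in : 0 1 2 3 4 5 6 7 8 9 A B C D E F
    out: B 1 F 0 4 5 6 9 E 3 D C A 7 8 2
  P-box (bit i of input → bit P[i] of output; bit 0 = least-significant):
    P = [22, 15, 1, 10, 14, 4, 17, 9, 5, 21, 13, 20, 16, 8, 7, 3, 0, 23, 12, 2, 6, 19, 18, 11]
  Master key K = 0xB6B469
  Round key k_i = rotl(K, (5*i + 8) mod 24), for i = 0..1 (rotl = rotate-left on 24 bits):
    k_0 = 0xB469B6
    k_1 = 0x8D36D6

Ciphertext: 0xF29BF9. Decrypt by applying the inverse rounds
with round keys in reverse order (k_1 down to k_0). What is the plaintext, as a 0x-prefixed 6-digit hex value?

0x7ED223

s_0 = ciphertext = 0xF29BF9
s_1 = InvRound(s_0, k_1) = 0x870242
s_2 = InvRound(s_1, k_0) = 0x7ED223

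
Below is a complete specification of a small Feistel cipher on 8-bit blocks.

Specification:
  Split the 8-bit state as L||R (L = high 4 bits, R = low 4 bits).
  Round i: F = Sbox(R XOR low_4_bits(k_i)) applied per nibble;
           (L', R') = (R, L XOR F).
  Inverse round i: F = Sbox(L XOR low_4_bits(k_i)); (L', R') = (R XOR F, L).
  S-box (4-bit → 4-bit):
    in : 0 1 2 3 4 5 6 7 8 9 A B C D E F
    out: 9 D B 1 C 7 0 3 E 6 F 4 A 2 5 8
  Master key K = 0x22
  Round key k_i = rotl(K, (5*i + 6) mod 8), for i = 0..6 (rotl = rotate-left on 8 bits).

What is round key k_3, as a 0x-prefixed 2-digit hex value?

K = 0x22
k_0 = rotl(K, (5*0+6) mod 8) = rotl(K, 6) = 0x88
k_1 = rotl(K, (5*1+6) mod 8) = rotl(K, 3) = 0x11
k_2 = rotl(K, (5*2+6) mod 8) = rotl(K, 0) = 0x22
k_3 = rotl(K, (5*3+6) mod 8) = rotl(K, 5) = 0x44

0x44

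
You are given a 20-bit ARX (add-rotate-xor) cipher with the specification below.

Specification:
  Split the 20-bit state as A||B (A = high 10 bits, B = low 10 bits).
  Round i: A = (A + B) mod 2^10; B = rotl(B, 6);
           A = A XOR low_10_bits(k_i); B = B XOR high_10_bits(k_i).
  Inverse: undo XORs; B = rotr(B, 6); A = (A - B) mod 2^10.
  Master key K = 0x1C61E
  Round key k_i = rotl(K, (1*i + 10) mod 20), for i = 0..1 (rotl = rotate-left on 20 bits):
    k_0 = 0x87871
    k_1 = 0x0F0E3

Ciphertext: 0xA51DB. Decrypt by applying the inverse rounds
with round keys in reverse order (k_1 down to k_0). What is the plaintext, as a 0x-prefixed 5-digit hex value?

s_0 = ciphertext = 0xA51DB
s_1 = InvRound(s_0, k_1) = 0x00277
s_2 = InvRound(s_1, k_0) = 0x78291

0x78291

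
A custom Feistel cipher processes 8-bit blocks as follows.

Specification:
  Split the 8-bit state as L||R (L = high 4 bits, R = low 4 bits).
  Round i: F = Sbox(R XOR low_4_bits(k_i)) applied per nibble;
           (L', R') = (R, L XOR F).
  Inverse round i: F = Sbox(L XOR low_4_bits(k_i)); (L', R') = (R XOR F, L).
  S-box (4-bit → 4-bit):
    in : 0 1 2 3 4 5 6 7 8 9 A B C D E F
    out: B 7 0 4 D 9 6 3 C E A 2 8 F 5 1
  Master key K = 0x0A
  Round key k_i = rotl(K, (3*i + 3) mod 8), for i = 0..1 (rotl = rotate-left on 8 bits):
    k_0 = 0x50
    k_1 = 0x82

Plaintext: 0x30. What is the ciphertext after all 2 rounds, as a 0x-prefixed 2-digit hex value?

0x8A

s_0 = plaintext = 0x30
s_1 = Round(s_0, k_0) = 0x08
s_2 = Round(s_1, k_1) = 0x8A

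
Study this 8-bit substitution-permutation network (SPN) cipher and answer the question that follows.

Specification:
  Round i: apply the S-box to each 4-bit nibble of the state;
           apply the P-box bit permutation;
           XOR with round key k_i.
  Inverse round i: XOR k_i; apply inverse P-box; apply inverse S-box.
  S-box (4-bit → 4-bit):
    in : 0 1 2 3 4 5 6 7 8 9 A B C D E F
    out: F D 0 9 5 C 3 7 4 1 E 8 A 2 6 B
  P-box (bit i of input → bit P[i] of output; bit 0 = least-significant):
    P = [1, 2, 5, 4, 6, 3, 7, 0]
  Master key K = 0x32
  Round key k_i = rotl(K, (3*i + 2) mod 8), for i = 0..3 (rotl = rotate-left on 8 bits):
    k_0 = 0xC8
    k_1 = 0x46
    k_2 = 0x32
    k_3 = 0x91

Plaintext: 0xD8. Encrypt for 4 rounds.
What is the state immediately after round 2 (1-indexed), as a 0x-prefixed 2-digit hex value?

s_0 = plaintext = 0xD8
s_1 = Round(s_0, k_0) = 0xE0
s_2 = Round(s_1, k_1) = 0xF8
s_3 = Round(s_2, k_2) = 0x5B
s_4 = Round(s_3, k_3) = 0x00

0xF8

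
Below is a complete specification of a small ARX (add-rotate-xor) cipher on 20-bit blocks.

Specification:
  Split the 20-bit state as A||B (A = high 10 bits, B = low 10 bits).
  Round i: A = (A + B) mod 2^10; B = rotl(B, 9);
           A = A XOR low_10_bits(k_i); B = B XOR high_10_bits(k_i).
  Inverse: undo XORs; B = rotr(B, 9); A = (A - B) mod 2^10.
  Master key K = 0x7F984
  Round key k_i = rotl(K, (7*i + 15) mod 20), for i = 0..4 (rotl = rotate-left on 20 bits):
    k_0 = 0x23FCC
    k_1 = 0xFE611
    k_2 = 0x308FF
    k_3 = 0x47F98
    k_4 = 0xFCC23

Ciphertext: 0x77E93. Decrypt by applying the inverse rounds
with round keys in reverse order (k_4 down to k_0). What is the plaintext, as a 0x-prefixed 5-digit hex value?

0x6BD17

s_0 = ciphertext = 0x77E93
s_1 = InvRound(s_0, k_4) = 0xCF2C0
s_2 = InvRound(s_1, k_3) = 0x397BF
s_3 = InvRound(s_2, k_2) = 0x47EFB
s_4 = InvRound(s_3, k_1) = 0x42A04
s_5 = InvRound(s_4, k_0) = 0x6BD17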